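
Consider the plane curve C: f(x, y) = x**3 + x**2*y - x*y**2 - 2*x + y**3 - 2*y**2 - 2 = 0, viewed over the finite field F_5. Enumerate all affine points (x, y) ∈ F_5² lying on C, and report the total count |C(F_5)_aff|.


Affine F_5-points: {(0, 4), (1, 2), (1, 3), (2, 3), (3, 2), (4, 1), (4, 2), (4, 3)}; count = 8.

For each of the 25 pairs (x, y) ∈ F_5², evaluate f(x, y) mod 5. Record the zeros.
  x = 0: [0↦3, 1↦2, 2↦3, 3↦2, 4↦0]  zeros at y ∈ {4}
  x = 1: [0↦2, 1↦1, 2↦0, 3↦0, 4↦2]  zeros at y ∈ {2, 3}
  x = 2: [0↦2, 1↦3, 2↦2, 3↦0, 4↦3]  zeros at y ∈ {3}
  x = 3: [0↦4, 1↦4, 2↦0, 3↦3, 4↦4]  zeros at y ∈ {2}
  x = 4: [0↦4, 1↦0, 2↦0, 3↦0, 4↦1]  zeros at y ∈ {1, 2, 3}
Collecting zeros: affine points = {(0, 4), (1, 2), (1, 3), (2, 3), (3, 2), (4, 1), (4, 2), (4, 3)}.
Total count |C(F_5)_aff| = 8.


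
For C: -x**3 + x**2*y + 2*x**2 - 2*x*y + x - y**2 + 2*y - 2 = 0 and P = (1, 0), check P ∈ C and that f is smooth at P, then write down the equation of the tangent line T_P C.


Tangent line at P: 2*x + y - 2 = 0.

Step 1: f(1, 0) = 0, so P lies on C.
Step 2: partial derivatives
  f_x(x, y) = -3*x**2 + 2*x*y + 4*x - 2*y + 1, f_y(x, y) = x**2 - 2*x - 2*y + 2.
  f_x(P) = 2, f_y(P) = 1 (gradient nonzero, so P is smooth).
Step 3: tangent line at P: 2·(x − 1) + 1·(y − 0) = 0.
Expanding: 2*x + y - 2 = 0.


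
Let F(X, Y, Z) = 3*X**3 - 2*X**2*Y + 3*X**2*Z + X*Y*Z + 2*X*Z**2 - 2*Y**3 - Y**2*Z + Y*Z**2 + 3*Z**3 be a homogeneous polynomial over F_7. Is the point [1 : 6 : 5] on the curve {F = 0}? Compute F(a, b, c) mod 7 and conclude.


F(1,6,5) ≡ 6 (mod 7); P is NOT on the curve.

Evaluate F(1, 6, 5) term-by-term (mod 7).
  3*X**3 ↦ 3·1·1·1 = 3
  -2*X**2*Y ↦ -2·1·6·1 = -12
  3*X**2*Z ↦ 3·1·1·5 = 15
  X*Y*Z ↦ 1·1·6·5 = 30
  2*X*Z**2 ↦ 2·1·1·25 = 50
  -2*Y**3 ↦ -2·1·216·1 = -432
  -Y**2*Z ↦ -1·1·36·5 = -180
  Y*Z**2 ↦ 1·1·6·25 = 150
  3*Z**3 ↦ 3·1·1·125 = 375
Sum: F(1, 6, 5) = (3) + (-12) + (15) + (30) + (50) + (-432) + (-180) + (150) + (375) = -1.
Reducing mod 7: -1 ≡ 6 (mod 7).
Since F(a, b, c) ≡ 6 ≠ 0 (mod 7), P does NOT lie on the curve.


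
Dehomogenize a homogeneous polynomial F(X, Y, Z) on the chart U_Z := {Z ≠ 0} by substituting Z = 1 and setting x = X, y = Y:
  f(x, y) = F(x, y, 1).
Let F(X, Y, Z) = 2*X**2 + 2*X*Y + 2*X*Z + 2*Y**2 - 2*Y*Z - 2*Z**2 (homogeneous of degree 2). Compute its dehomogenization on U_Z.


f(x, y) = 2*x**2 + 2*x*y + 2*x + 2*y**2 - 2*y - 2

On U_Z we set Z = 1. Each monomial c·X^i·Y^j·Z^k in F becomes c·x^i·y^j·1^k = c·x^i·y^j.
Substituting Z = 1: F(X, Y, 1) = 2*x**2 + 2*x*y + 2*x + 2*y**2 - 2*y - 2.
Note: deg(f) ≤ deg(F) = 2; strict inequality happens when F is divisible by Z (lost terms).


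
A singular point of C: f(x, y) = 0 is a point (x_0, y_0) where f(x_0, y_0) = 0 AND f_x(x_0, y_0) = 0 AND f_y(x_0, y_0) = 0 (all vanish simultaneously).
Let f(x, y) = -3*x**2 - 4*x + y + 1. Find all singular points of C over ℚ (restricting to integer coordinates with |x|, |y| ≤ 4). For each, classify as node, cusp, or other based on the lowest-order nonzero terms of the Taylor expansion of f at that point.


No singular points in the scanned grid; C is smooth there.

Compute partial derivatives:
  f_x = -6*x - 4.
  f_y = 1.
f_y = 1 is a nonzero constant, so f_y never vanishes: no point (x, y) can satisfy f = f_x = f_y = 0. In particular no (x, y) ∈ {−4, ..., 4}² is singular; the curve is smooth.


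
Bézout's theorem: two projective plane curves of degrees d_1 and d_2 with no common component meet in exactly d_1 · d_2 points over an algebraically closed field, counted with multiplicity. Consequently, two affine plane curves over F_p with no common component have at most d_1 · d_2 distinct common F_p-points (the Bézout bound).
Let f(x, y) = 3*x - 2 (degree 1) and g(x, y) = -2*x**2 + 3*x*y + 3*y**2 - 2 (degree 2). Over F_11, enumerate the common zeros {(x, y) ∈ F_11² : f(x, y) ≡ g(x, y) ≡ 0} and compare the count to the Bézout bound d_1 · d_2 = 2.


Common zeros: ∅; count = 0; Bézout bound = 2.

deg(f) = 1, deg(g) = 2, so Bézout bound = 2.
Scan x ∈ F_11. For each x, list the y ∈ F_11 with f(x, y) ≡ 0 and those with g(x, y) ≡ 0 (mod 11); the common zeros in that column are the intersection.
  x = 0: f ≡ 0 at y ∈ ∅; g ≡ 0 at y ∈ ∅; common: ∅.
  x = 1: f ≡ 0 at y ∈ ∅; g ≡ 0 at y ∈ ∅; common: ∅.
  x = 2: f ≡ 0 at y ∈ ∅; g ≡ 0 at y ∈ ∅; common: ∅.
  x = 3: f ≡ 0 at y ∈ ∅; g ≡ 0 at y ∈ ∅; common: ∅.
  x = 4: f ≡ 0 at y ∈ ∅; g ≡ 0 at y ∈ ∅; common: ∅.
  x = 5: f ≡ 0 at y ∈ ∅; g ≡ 0 at y ∈ ∅; common: ∅.
  x = 6: f ≡ 0 at y ∈ ∅; g ≡ 0 at y ∈ ∅; common: ∅.
  x = 7: f ≡ 0 at y ∈ ∅; g ≡ 0 at y ∈ ∅; common: ∅.
  x = 8: f ≡ 0 at y ∈ {0, 1, 2, 3, 4, 5, 6, 7, 8, 9, 10}; g ≡ 0 at y ∈ ∅; common: ∅.
  x = 9: f ≡ 0 at y ∈ ∅; g ≡ 0 at y ∈ ∅; common: ∅.
  x = 10: f ≡ 0 at y ∈ ∅; g ≡ 0 at y ∈ ∅; common: ∅.
Collecting: common zeros = ∅, so the count is 0.
Comparison with the Bézout bound: 0 ≤ 2 = deg(f)·deg(g), as expected for curves with no common component (the affine F_11-count falls short of the bound because intersections may lie at infinity, over extension fields, or carry multiplicity).


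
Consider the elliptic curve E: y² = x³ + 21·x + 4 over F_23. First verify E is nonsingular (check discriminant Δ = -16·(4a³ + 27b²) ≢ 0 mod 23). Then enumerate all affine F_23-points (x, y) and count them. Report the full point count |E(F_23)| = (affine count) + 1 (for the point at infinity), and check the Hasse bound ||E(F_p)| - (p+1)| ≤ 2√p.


Affine points = {(0, 2), (0, 21), (1, 7), (1, 16), (2, 10), (2, 13), (3, 5), (3, 18), (5, 2), (5, 21), (6, 1), (6, 22), (9, 5), (9, 18), (10, 8), (10, 15), (11, 5), (11, 18), (12, 11), (12, 12), (13, 6), (13, 17), (14, 11), (14, 12), (18, 2), (18, 21), (20, 11), (20, 12), (21, 0)}; affine count = 29; |E(F_23)| = 30.

Discriminant check: Δ ∝ 4a³ + 27b² = 4·21³ + 27·4² = 4·9261 + 27·16 ≡ 9 (mod 23). Nonzero ⇒ E is nonsingular.
For each x ∈ F_23, compute rhs = x³ + 21·x + 4 mod 23, then count y ∈ F_23 with y² ≡ rhs.
  x = 0: rhs = 4, matching y values: 2, 21 (2 points).
  x = 1: rhs = 3, matching y values: 7, 16 (2 points).
  x = 2: rhs = 8, matching y values: 10, 13 (2 points).
  x = 3: rhs = 2, matching y values: 5, 18 (2 points).
  x = 4: rhs = 14, matching y values: none (0 points).
  x = 5: rhs = 4, matching y values: 2, 21 (2 points).
  x = 6: rhs = 1, matching y values: 1, 22 (2 points).
  x = 7: rhs = 11, matching y values: none (0 points).
  x = 8: rhs = 17, matching y values: none (0 points).
  x = 9: rhs = 2, matching y values: 5, 18 (2 points).
  x = 10: rhs = 18, matching y values: 8, 15 (2 points).
  x = 11: rhs = 2, matching y values: 5, 18 (2 points).
  x = 12: rhs = 6, matching y values: 11, 12 (2 points).
  x = 13: rhs = 13, matching y values: 6, 17 (2 points).
  x = 14: rhs = 6, matching y values: 11, 12 (2 points).
  x = 15: rhs = 14, matching y values: none (0 points).
  x = 16: rhs = 20, matching y values: none (0 points).
  x = 17: rhs = 7, matching y values: none (0 points).
  x = 18: rhs = 4, matching y values: 2, 21 (2 points).
  x = 19: rhs = 17, matching y values: none (0 points).
  x = 20: rhs = 6, matching y values: 11, 12 (2 points).
  x = 21: rhs = 0, matching y values: 0 (1 points).
  x = 22: rhs = 5, matching y values: none (0 points).
Total affine count: 29.
Full point count |E(F_23)| = 29 + 1 = 30.
Hasse bound: |30 − (23+1)| = |6| = 6 ≤ 2√23 ≈ 9.5917 ✓.


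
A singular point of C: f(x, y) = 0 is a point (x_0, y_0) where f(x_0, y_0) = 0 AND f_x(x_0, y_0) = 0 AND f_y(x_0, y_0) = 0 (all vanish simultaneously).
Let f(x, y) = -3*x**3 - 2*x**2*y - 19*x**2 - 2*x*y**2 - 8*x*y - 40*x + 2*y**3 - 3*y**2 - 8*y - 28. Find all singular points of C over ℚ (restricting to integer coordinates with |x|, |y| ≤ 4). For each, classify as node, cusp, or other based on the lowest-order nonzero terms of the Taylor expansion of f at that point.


Singular points: {(-2, 0)}; classification: node.

Compute partial derivatives:
  f_x = -9*x**2 - 4*x*y - 38*x - 2*y**2 - 8*y - 40.
  f_y = -2*x**2 - 4*x*y - 8*x + 6*y**2 - 6*y - 8.
Scan x_0 ∈ {−4, ..., 4}. For each x_0, f_y(x_0, y) is a polynomial in y; find its integer roots y ∈ {−4, ..., 4}, then test f_x and f at those candidates.
  x = -4: f_y(-4, y) = 6*y**2 + 10*y - 8; no integer root y with |y| ≤ 4.
  x = -3: f_y(-3, y) = 6*y**2 + 6*y - 2; no integer root y with |y| ≤ 4.
  x = -2: f_y(-2, y) = 6*y**2 + 2*y; vanishes at y ∈ {0}. (-2, 0): f_x = 0, f = 0 — SINGULAR.
  x = -1: f_y(-1, y) = 6*y**2 - 2*y - 2; no integer root y with |y| ≤ 4.
  x = 0: f_y(0, y) = 6*y**2 - 6*y - 8; no integer root y with |y| ≤ 4.
  x = 1: f_y(1, y) = 6*y**2 - 10*y - 18; no integer root y with |y| ≤ 4.
  x = 2: f_y(2, y) = 6*y**2 - 14*y - 32; no integer root y with |y| ≤ 4.
  x = 3: f_y(3, y) = 6*y**2 - 18*y - 50; no integer root y with |y| ≤ 4.
  x = 4: f_y(4, y) = 6*y**2 - 22*y - 72; no integer root y with |y| ≤ 4.
Only singular point on the grid: (-2, 0).
Classify: substitute x = -2 + u, y = 0 + v and expand: f = -3*u**3 - 2*u**2*v - u**2 - 2*u*v**2 + 2*v**3 + v**2.
No constant or linear terms (consistent with a singular point). Quadratic part: -u**2 + v**2. Cubic part: -3*u**3 - 2*u**2*v - 2*u*v**2 + 2*v**3.
The quadratic part v**2 - u**2 = (v − u)(v + u) splits into two distinct linear factors, so there are two distinct tangent lines y − 0 = ±(x − -2) — this is a node (ordinary double point).
Classification: node.


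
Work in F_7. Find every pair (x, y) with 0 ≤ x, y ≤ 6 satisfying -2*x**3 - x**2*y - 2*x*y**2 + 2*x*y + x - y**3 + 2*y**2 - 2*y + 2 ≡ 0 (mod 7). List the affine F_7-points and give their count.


Affine F_7-points: {(0, 6), (2, 3), (3, 0), (4, 4)}; count = 4.

For each of the 49 pairs (x, y) ∈ F_7², evaluate f(x, y) mod 7. Record the zeros.
  x = 0: [0↦2, 1↦1, 2↦5, 3↦1, 4↦4, 5↦1, 6↦0]  zeros at y ∈ {6}
  x = 1: [0↦1, 1↦6, 2↦5, 3↦6, 4↦3, 5↦4, 6↦3]  zeros at y ∈ ∅
  x = 2: [0↦2, 1↦4, 2↦3, 3↦0, 4↦3, 5↦6, 6↦3]  zeros at y ∈ {3}
  x = 3: [0↦0, 1↦4, 2↦1, 3↦6, 4↦6, 5↦2, 6↦2]  zeros at y ∈ {0}
  x = 4: [0↦4, 1↦1, 2↦1, 3↦5, 4↦0, 5↦1, 6↦2]  zeros at y ∈ {4}
  x = 5: [0↦2, 1↦4, 2↦5, 3↦6, 4↦1, 5↦5, 6↦5]  zeros at y ∈ ∅
  x = 6: [0↦3, 1↦1, 2↦1, 3↦4, 4↦4, 5↦2, 6↦6]  zeros at y ∈ ∅
Collecting zeros: affine points = {(0, 6), (2, 3), (3, 0), (4, 4)}.
Total count |C(F_7)_aff| = 4.


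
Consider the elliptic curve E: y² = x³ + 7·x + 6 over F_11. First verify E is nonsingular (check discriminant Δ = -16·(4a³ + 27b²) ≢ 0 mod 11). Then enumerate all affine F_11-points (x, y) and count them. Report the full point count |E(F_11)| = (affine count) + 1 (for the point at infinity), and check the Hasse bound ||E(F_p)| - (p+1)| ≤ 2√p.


Affine points = {(1, 5), (1, 6), (5, 1), (5, 10), (6, 0), (10, 3), (10, 8)}; affine count = 7; |E(F_11)| = 8.

Discriminant check: Δ ∝ 4a³ + 27b² = 4·7³ + 27·6² = 4·343 + 27·36 ≡ 1 (mod 11). Nonzero ⇒ E is nonsingular.
For each x ∈ F_11, compute rhs = x³ + 7·x + 6 mod 11, then count y ∈ F_11 with y² ≡ rhs.
  x = 0: rhs = 6, matching y values: none (0 points).
  x = 1: rhs = 3, matching y values: 5, 6 (2 points).
  x = 2: rhs = 6, matching y values: none (0 points).
  x = 3: rhs = 10, matching y values: none (0 points).
  x = 4: rhs = 10, matching y values: none (0 points).
  x = 5: rhs = 1, matching y values: 1, 10 (2 points).
  x = 6: rhs = 0, matching y values: 0 (1 points).
  x = 7: rhs = 2, matching y values: none (0 points).
  x = 8: rhs = 2, matching y values: none (0 points).
  x = 9: rhs = 6, matching y values: none (0 points).
  x = 10: rhs = 9, matching y values: 3, 8 (2 points).
Total affine count: 7.
Full point count |E(F_11)| = 7 + 1 = 8.
Hasse bound: |8 − (11+1)| = |-4| = 4 ≤ 2√11 ≈ 6.6332 ✓.


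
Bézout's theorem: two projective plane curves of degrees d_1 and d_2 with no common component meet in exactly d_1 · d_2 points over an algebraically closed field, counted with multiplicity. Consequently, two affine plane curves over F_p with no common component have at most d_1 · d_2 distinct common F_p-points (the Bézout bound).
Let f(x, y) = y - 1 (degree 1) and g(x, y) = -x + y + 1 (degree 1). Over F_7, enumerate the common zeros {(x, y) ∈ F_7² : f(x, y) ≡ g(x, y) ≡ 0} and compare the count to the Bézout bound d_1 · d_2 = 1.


Common zeros: {(2, 1)}; count = 1; Bézout bound = 1.

deg(f) = 1, deg(g) = 1, so Bézout bound = 1.
Scan x ∈ F_7. For each x, list the y ∈ F_7 with f(x, y) ≡ 0 and those with g(x, y) ≡ 0 (mod 7); the common zeros in that column are the intersection.
  x = 0: f ≡ 0 at y ∈ {1}; g ≡ 0 at y ∈ {6}; common: ∅.
  x = 1: f ≡ 0 at y ∈ {1}; g ≡ 0 at y ∈ {0}; common: ∅.
  x = 2: f ≡ 0 at y ∈ {1}; g ≡ 0 at y ∈ {1}; common: {1}.
  x = 3: f ≡ 0 at y ∈ {1}; g ≡ 0 at y ∈ {2}; common: ∅.
  x = 4: f ≡ 0 at y ∈ {1}; g ≡ 0 at y ∈ {3}; common: ∅.
  x = 5: f ≡ 0 at y ∈ {1}; g ≡ 0 at y ∈ {4}; common: ∅.
  x = 6: f ≡ 0 at y ∈ {1}; g ≡ 0 at y ∈ {5}; common: ∅.
Collecting: common zeros = {(2, 1)}, so the count is 1.
Comparison with the Bézout bound: 1 ≤ 1 = deg(f)·deg(g), as expected for curves with no common component (the bound is attained).


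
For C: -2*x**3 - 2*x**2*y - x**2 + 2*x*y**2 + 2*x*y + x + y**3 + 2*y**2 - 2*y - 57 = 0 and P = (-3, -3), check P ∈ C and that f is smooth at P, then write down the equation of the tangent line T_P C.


Tangent line at P: -71*x + 25*y - 138 = 0.

Step 1: f(-3, -3) = 0, so P lies on C.
Step 2: partial derivatives
  f_x(x, y) = -6*x**2 - 4*x*y - 2*x + 2*y**2 + 2*y + 1, f_y(x, y) = -2*x**2 + 4*x*y + 2*x + 3*y**2 + 4*y - 2.
  f_x(P) = -71, f_y(P) = 25 (gradient nonzero, so P is smooth).
Step 3: tangent line at P: -71·(x − -3) + 25·(y − -3) = 0.
Expanding: -71*x + 25*y - 138 = 0.


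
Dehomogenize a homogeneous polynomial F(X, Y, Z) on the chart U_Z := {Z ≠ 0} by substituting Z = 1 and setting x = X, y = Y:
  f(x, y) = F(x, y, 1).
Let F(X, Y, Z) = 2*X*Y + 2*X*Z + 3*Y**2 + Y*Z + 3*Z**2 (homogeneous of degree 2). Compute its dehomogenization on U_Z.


f(x, y) = 2*x*y + 2*x + 3*y**2 + y + 3

On U_Z we set Z = 1. Each monomial c·X^i·Y^j·Z^k in F becomes c·x^i·y^j·1^k = c·x^i·y^j.
Substituting Z = 1: F(X, Y, 1) = 2*x*y + 2*x + 3*y**2 + y + 3.
Note: deg(f) ≤ deg(F) = 2; strict inequality happens when F is divisible by Z (lost terms).


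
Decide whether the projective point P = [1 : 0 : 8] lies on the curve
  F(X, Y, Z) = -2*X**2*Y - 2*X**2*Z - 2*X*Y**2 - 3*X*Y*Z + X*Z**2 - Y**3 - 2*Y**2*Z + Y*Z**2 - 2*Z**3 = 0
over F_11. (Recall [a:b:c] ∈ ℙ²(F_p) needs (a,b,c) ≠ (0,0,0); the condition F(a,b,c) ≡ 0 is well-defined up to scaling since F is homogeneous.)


F(1,0,8) ≡ 3 (mod 11); P is NOT on the curve.

Evaluate F(1, 0, 8) term-by-term (mod 11).
  -2*X**2*Y ↦ -2·1·0·1 = 0
  -2*X**2*Z ↦ -2·1·1·8 = -16
  -2*X*Y**2 ↦ -2·1·0·1 = 0
  -3*X*Y*Z ↦ -3·1·0·8 = 0
  X*Z**2 ↦ 1·1·1·64 = 64
  -Y**3 ↦ -1·1·0·1 = 0
  -2*Y**2*Z ↦ -2·1·0·8 = 0
  Y*Z**2 ↦ 1·1·0·64 = 0
  -2*Z**3 ↦ -2·1·1·512 = -1024
Sum: F(1, 0, 8) = (0) + (-16) + (0) + (0) + (64) + (0) + (0) + (0) + (-1024) = -976.
Reducing mod 11: -976 ≡ 3 (mod 11).
Since F(a, b, c) ≡ 3 ≠ 0 (mod 11), P does NOT lie on the curve.


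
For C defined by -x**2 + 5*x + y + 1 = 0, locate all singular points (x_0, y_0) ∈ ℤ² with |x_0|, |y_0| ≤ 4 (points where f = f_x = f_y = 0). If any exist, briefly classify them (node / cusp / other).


No singular points in the scanned grid; C is smooth there.

Compute partial derivatives:
  f_x = 5 - 2*x.
  f_y = 1.
f_y = 1 is a nonzero constant, so f_y never vanishes: no point (x, y) can satisfy f = f_x = f_y = 0. In particular no (x, y) ∈ {−4, ..., 4}² is singular; the curve is smooth.


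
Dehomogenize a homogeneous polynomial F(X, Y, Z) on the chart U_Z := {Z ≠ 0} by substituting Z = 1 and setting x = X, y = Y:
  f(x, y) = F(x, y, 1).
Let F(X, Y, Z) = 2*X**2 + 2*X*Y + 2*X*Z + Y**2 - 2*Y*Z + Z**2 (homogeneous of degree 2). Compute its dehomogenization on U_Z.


f(x, y) = 2*x**2 + 2*x*y + 2*x + y**2 - 2*y + 1

On U_Z we set Z = 1. Each monomial c·X^i·Y^j·Z^k in F becomes c·x^i·y^j·1^k = c·x^i·y^j.
Substituting Z = 1: F(X, Y, 1) = 2*x**2 + 2*x*y + 2*x + y**2 - 2*y + 1.
Note: deg(f) ≤ deg(F) = 2; strict inequality happens when F is divisible by Z (lost terms).


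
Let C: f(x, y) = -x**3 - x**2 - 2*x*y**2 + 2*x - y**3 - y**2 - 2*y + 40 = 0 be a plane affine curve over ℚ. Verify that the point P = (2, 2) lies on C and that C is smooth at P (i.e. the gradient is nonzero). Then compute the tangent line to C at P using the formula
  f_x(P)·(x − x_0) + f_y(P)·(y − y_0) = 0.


Tangent line at P: -22*x - 34*y + 112 = 0.

Step 1: f(2, 2) = 0, so P lies on C.
Step 2: partial derivatives
  f_x(x, y) = -3*x**2 - 2*x - 2*y**2 + 2, f_y(x, y) = -4*x*y - 3*y**2 - 2*y - 2.
  f_x(P) = -22, f_y(P) = -34 (gradient nonzero, so P is smooth).
Step 3: tangent line at P: -22·(x − 2) + -34·(y − 2) = 0.
Expanding: -22*x - 34*y + 112 = 0.


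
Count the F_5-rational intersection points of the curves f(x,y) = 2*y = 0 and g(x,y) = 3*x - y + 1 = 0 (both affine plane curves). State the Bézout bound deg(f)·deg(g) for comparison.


Common zeros: {(3, 0)}; count = 1; Bézout bound = 1.

deg(f) = 1, deg(g) = 1, so Bézout bound = 1.
Scan x ∈ F_5. For each x, list the y ∈ F_5 with f(x, y) ≡ 0 and those with g(x, y) ≡ 0 (mod 5); the common zeros in that column are the intersection.
  x = 0: f ≡ 0 at y ∈ {0}; g ≡ 0 at y ∈ {1}; common: ∅.
  x = 1: f ≡ 0 at y ∈ {0}; g ≡ 0 at y ∈ {4}; common: ∅.
  x = 2: f ≡ 0 at y ∈ {0}; g ≡ 0 at y ∈ {2}; common: ∅.
  x = 3: f ≡ 0 at y ∈ {0}; g ≡ 0 at y ∈ {0}; common: {0}.
  x = 4: f ≡ 0 at y ∈ {0}; g ≡ 0 at y ∈ {3}; common: ∅.
Collecting: common zeros = {(3, 0)}, so the count is 1.
Comparison with the Bézout bound: 1 ≤ 1 = deg(f)·deg(g), as expected for curves with no common component (the bound is attained).


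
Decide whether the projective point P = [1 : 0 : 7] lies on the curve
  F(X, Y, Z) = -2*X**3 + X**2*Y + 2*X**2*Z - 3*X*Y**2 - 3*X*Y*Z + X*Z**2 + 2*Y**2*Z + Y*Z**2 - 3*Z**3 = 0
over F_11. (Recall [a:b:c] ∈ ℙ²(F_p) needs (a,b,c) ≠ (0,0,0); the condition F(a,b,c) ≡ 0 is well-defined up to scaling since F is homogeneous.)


F(1,0,7) ≡ 0 (mod 11); P is on the curve.

Evaluate F(1, 0, 7) term-by-term (mod 11).
  -2*X**3 ↦ -2·1·1·1 = -2
  X**2*Y ↦ 1·1·0·1 = 0
  2*X**2*Z ↦ 2·1·1·7 = 14
  -3*X*Y**2 ↦ -3·1·0·1 = 0
  -3*X*Y*Z ↦ -3·1·0·7 = 0
  X*Z**2 ↦ 1·1·1·49 = 49
  2*Y**2*Z ↦ 2·1·0·7 = 0
  Y*Z**2 ↦ 1·1·0·49 = 0
  -3*Z**3 ↦ -3·1·1·343 = -1029
Sum: F(1, 0, 7) = (-2) + (0) + (14) + (0) + (0) + (49) + (0) + (0) + (-1029) = -968.
Reducing mod 11: -968 ≡ 0 (mod 11).
Since F(a, b, c) ≡ 0 (mod 11), P lies on the curve.


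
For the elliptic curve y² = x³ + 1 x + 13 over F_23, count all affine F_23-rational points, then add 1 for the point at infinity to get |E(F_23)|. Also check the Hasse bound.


Affine points = {(0, 6), (0, 17), (2, 0), (4, 9), (4, 14), (7, 8), (7, 15), (8, 2), (8, 21), (16, 10), (16, 13), (20, 11), (20, 12), (21, 7), (21, 16)}; affine count = 15; |E(F_23)| = 16.

Discriminant check: Δ ∝ 4a³ + 27b² = 4·1³ + 27·13² = 4·1 + 27·169 ≡ 13 (mod 23). Nonzero ⇒ E is nonsingular.
For each x ∈ F_23, compute rhs = x³ + 1·x + 13 mod 23, then count y ∈ F_23 with y² ≡ rhs.
  x = 0: rhs = 13, matching y values: 6, 17 (2 points).
  x = 1: rhs = 15, matching y values: none (0 points).
  x = 2: rhs = 0, matching y values: 0 (1 points).
  x = 3: rhs = 20, matching y values: none (0 points).
  x = 4: rhs = 12, matching y values: 9, 14 (2 points).
  x = 5: rhs = 5, matching y values: none (0 points).
  x = 6: rhs = 5, matching y values: none (0 points).
  x = 7: rhs = 18, matching y values: 8, 15 (2 points).
  x = 8: rhs = 4, matching y values: 2, 21 (2 points).
  x = 9: rhs = 15, matching y values: none (0 points).
  x = 10: rhs = 11, matching y values: none (0 points).
  x = 11: rhs = 21, matching y values: none (0 points).
  x = 12: rhs = 5, matching y values: none (0 points).
  x = 13: rhs = 15, matching y values: none (0 points).
  x = 14: rhs = 11, matching y values: none (0 points).
  x = 15: rhs = 22, matching y values: none (0 points).
  x = 16: rhs = 8, matching y values: 10, 13 (2 points).
  x = 17: rhs = 21, matching y values: none (0 points).
  x = 18: rhs = 21, matching y values: none (0 points).
  x = 19: rhs = 14, matching y values: none (0 points).
  x = 20: rhs = 6, matching y values: 11, 12 (2 points).
  x = 21: rhs = 3, matching y values: 7, 16 (2 points).
  x = 22: rhs = 11, matching y values: none (0 points).
Total affine count: 15.
Full point count |E(F_23)| = 15 + 1 = 16.
Hasse bound: |16 − (23+1)| = |-8| = 8 ≤ 2√23 ≈ 9.5917 ✓.


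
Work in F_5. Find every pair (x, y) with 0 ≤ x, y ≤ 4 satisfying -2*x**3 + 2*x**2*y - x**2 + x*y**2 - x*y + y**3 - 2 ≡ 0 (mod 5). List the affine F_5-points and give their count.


Affine F_5-points: {(0, 3), (1, 0), (3, 0), (3, 2)}; count = 4.

For each of the 25 pairs (x, y) ∈ F_5², evaluate f(x, y) mod 5. Record the zeros.
  x = 0: [0↦3, 1↦4, 2↦1, 3↦0, 4↦2]  zeros at y ∈ {3}
  x = 1: [0↦0, 1↦3, 2↦4, 3↦4, 4↦4]  zeros at y ∈ {0}
  x = 2: [0↦3, 1↦2, 2↦1, 3↦1, 4↦3]  zeros at y ∈ ∅
  x = 3: [0↦0, 1↦4, 2↦0, 3↦4, 4↦2]  zeros at y ∈ {0, 2}
  x = 4: [0↦4, 1↦2, 2↦4, 3↦1, 4↦4]  zeros at y ∈ ∅
Collecting zeros: affine points = {(0, 3), (1, 0), (3, 0), (3, 2)}.
Total count |C(F_5)_aff| = 4.


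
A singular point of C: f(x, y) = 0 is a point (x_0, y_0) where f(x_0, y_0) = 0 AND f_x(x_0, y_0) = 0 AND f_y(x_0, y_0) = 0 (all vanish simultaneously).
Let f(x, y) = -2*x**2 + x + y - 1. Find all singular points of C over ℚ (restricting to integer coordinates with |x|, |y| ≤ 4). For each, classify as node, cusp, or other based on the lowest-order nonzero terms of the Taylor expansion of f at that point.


No singular points in the scanned grid; C is smooth there.

Compute partial derivatives:
  f_x = 1 - 4*x.
  f_y = 1.
f_y = 1 is a nonzero constant, so f_y never vanishes: no point (x, y) can satisfy f = f_x = f_y = 0. In particular no (x, y) ∈ {−4, ..., 4}² is singular; the curve is smooth.


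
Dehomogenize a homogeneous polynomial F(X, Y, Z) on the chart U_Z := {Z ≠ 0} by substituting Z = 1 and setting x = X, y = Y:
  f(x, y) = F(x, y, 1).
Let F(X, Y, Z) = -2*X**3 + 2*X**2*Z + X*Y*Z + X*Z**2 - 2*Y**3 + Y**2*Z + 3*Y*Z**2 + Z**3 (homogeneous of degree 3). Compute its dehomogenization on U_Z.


f(x, y) = -2*x**3 + 2*x**2 + x*y + x - 2*y**3 + y**2 + 3*y + 1

On U_Z we set Z = 1. Each monomial c·X^i·Y^j·Z^k in F becomes c·x^i·y^j·1^k = c·x^i·y^j.
Substituting Z = 1: F(X, Y, 1) = -2*x**3 + 2*x**2 + x*y + x - 2*y**3 + y**2 + 3*y + 1.
Note: deg(f) ≤ deg(F) = 3; strict inequality happens when F is divisible by Z (lost terms).


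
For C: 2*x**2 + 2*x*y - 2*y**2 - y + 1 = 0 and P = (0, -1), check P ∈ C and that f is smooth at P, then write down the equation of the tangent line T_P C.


Tangent line at P: -2*x + 3*y + 3 = 0.

Step 1: f(0, -1) = 0, so P lies on C.
Step 2: partial derivatives
  f_x(x, y) = 4*x + 2*y, f_y(x, y) = 2*x - 4*y - 1.
  f_x(P) = -2, f_y(P) = 3 (gradient nonzero, so P is smooth).
Step 3: tangent line at P: -2·(x − 0) + 3·(y − -1) = 0.
Expanding: -2*x + 3*y + 3 = 0.


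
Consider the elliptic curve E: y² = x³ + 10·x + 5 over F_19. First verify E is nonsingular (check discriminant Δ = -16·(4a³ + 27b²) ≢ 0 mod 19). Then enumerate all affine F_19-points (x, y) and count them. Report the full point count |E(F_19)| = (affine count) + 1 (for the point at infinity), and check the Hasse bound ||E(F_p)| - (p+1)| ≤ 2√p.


Affine points = {(0, 9), (0, 10), (1, 4), (1, 15), (3, 9), (3, 10), (5, 3), (5, 16), (7, 0), (9, 8), (9, 11), (14, 1), (14, 18), (16, 9), (16, 10)}; affine count = 15; |E(F_19)| = 16.

Discriminant check: Δ ∝ 4a³ + 27b² = 4·10³ + 27·5² = 4·1000 + 27·25 ≡ 1 (mod 19). Nonzero ⇒ E is nonsingular.
For each x ∈ F_19, compute rhs = x³ + 10·x + 5 mod 19, then count y ∈ F_19 with y² ≡ rhs.
  x = 0: rhs = 5, matching y values: 9, 10 (2 points).
  x = 1: rhs = 16, matching y values: 4, 15 (2 points).
  x = 2: rhs = 14, matching y values: none (0 points).
  x = 3: rhs = 5, matching y values: 9, 10 (2 points).
  x = 4: rhs = 14, matching y values: none (0 points).
  x = 5: rhs = 9, matching y values: 3, 16 (2 points).
  x = 6: rhs = 15, matching y values: none (0 points).
  x = 7: rhs = 0, matching y values: 0 (1 points).
  x = 8: rhs = 8, matching y values: none (0 points).
  x = 9: rhs = 7, matching y values: 8, 11 (2 points).
  x = 10: rhs = 3, matching y values: none (0 points).
  x = 11: rhs = 2, matching y values: none (0 points).
  x = 12: rhs = 10, matching y values: none (0 points).
  x = 13: rhs = 14, matching y values: none (0 points).
  x = 14: rhs = 1, matching y values: 1, 18 (2 points).
  x = 15: rhs = 15, matching y values: none (0 points).
  x = 16: rhs = 5, matching y values: 9, 10 (2 points).
  x = 17: rhs = 15, matching y values: none (0 points).
  x = 18: rhs = 13, matching y values: none (0 points).
Total affine count: 15.
Full point count |E(F_19)| = 15 + 1 = 16.
Hasse bound: |16 − (19+1)| = |-4| = 4 ≤ 2√19 ≈ 8.7178 ✓.


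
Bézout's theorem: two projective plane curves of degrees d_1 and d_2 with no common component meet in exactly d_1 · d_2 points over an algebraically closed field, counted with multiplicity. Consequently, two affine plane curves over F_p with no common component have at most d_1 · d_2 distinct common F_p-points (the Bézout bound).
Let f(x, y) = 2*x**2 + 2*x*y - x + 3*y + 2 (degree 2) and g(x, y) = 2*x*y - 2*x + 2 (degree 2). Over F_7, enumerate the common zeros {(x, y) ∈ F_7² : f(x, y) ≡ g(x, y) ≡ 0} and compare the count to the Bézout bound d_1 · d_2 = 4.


Common zeros: {(5, 5), (6, 2)}; count = 2; Bézout bound = 4.

deg(f) = 2, deg(g) = 2, so Bézout bound = 4.
Scan x ∈ F_7. For each x, list the y ∈ F_7 with f(x, y) ≡ 0 and those with g(x, y) ≡ 0 (mod 7); the common zeros in that column are the intersection.
  x = 0: f ≡ 0 at y ∈ {4}; g ≡ 0 at y ∈ ∅; common: ∅.
  x = 1: f ≡ 0 at y ∈ {5}; g ≡ 0 at y ∈ {0}; common: ∅.
  x = 2: f ≡ 0 at y ∈ ∅; g ≡ 0 at y ∈ {4}; common: ∅.
  x = 3: f ≡ 0 at y ∈ {2}; g ≡ 0 at y ∈ {3}; common: ∅.
  x = 4: f ≡ 0 at y ∈ {3}; g ≡ 0 at y ∈ {6}; common: ∅.
  x = 5: f ≡ 0 at y ∈ {5}; g ≡ 0 at y ∈ {5}; common: {5}.
  x = 6: f ≡ 0 at y ∈ {2}; g ≡ 0 at y ∈ {2}; common: {2}.
Collecting: common zeros = {(5, 5), (6, 2)}, so the count is 2.
Comparison with the Bézout bound: 2 ≤ 4 = deg(f)·deg(g), as expected for curves with no common component (the affine F_7-count falls short of the bound because intersections may lie at infinity, over extension fields, or carry multiplicity).


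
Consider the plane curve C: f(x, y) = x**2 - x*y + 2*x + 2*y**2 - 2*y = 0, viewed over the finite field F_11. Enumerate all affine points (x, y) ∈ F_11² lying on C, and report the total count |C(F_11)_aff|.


Affine F_11-points: {(0, 0), (0, 1), (3, 9), (3, 10), (4, 5), (4, 9), (5, 10), (9, 0), (10, 1), (10, 5)}; count = 10.

For each of the 121 pairs (x, y) ∈ F_11², evaluate f(x, y) mod 11. Record the zeros.
  x = 0: [0↦0, 1↦0, 2↦4, 3↦1, 4↦2, 5↦7, 6↦5, 7↦7, 8↦2, 9↦1, 10↦4]  zeros at y ∈ {0, 1}
  x = 1: [0↦3, 1↦2, 2↦5, 3↦1, 4↦1, 5↦5, 6↦2, 7↦3, 8↦8, 9↦6, 10↦8]  zeros at y ∈ ∅
  x = 2: [0↦8, 1↦6, 2↦8, 3↦3, 4↦2, 5↦5, 6↦1, 7↦1, 8↦5, 9↦2, 10↦3]  zeros at y ∈ ∅
  x = 3: [0↦4, 1↦1, 2↦2, 3↦7, 4↦5, 5↦7, 6↦2, 7↦1, 8↦4, 9↦0, 10↦0]  zeros at y ∈ {9, 10}
  x = 4: [0↦2, 1↦9, 2↦9, 3↦2, 4↦10, 5↦0, 6↦5, 7↦3, 8↦5, 9↦0, 10↦10]  zeros at y ∈ {5, 9}
  x = 5: [0↦2, 1↦8, 2↦7, 3↦10, 4↦6, 5↦6, 6↦10, 7↦7, 8↦8, 9↦2, 10↦0]  zeros at y ∈ {10}
  x = 6: [0↦4, 1↦9, 2↦7, 3↦9, 4↦4, 5↦3, 6↦6, 7↦2, 8↦2, 9↦6, 10↦3]  zeros at y ∈ ∅
  x = 7: [0↦8, 1↦1, 2↦9, 3↦10, 4↦4, 5↦2, 6↦4, 7↦10, 8↦9, 9↦1, 10↦8]  zeros at y ∈ ∅
  x = 8: [0↦3, 1↦6, 2↦2, 3↦2, 4↦6, 5↦3, 6↦4, 7↦9, 8↦7, 9↦9, 10↦4]  zeros at y ∈ ∅
  x = 9: [0↦0, 1↦2, 2↦8, 3↦7, 4↦10, 5↦6, 6↦6, 7↦10, 8↦7, 9↦8, 10↦2]  zeros at y ∈ {0}
  x = 10: [0↦10, 1↦0, 2↦5, 3↦3, 4↦5, 5↦0, 6↦10, 7↦2, 8↦9, 9↦9, 10↦2]  zeros at y ∈ {1, 5}
Collecting zeros: affine points = {(0, 0), (0, 1), (3, 9), (3, 10), (4, 5), (4, 9), (5, 10), (9, 0), (10, 1), (10, 5)}.
Total count |C(F_11)_aff| = 10.


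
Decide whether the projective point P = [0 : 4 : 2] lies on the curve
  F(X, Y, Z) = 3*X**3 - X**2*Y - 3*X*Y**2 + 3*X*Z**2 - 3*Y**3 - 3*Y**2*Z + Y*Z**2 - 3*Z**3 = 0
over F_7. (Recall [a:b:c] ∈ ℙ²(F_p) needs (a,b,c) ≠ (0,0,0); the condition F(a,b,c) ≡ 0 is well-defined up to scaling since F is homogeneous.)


F(0,4,2) ≡ 5 (mod 7); P is NOT on the curve.

Evaluate F(0, 4, 2) term-by-term (mod 7).
  3*X**3 ↦ 3·0·1·1 = 0
  -X**2*Y ↦ -1·0·4·1 = 0
  -3*X*Y**2 ↦ -3·0·16·1 = 0
  3*X*Z**2 ↦ 3·0·1·4 = 0
  -3*Y**3 ↦ -3·1·64·1 = -192
  -3*Y**2*Z ↦ -3·1·16·2 = -96
  Y*Z**2 ↦ 1·1·4·4 = 16
  -3*Z**3 ↦ -3·1·1·8 = -24
Sum: F(0, 4, 2) = (0) + (0) + (0) + (0) + (-192) + (-96) + (16) + (-24) = -296.
Reducing mod 7: -296 ≡ 5 (mod 7).
Since F(a, b, c) ≡ 5 ≠ 0 (mod 7), P does NOT lie on the curve.


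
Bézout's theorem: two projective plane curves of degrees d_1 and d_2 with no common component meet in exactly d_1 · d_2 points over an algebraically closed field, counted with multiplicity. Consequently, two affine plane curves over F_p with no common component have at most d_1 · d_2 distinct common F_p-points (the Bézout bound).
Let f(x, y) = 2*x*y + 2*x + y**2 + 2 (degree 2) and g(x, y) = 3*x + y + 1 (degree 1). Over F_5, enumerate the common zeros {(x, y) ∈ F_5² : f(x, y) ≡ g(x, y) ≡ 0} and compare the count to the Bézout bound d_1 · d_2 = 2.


Common zeros: {(4, 2)}; count = 1; Bézout bound = 2.

deg(f) = 2, deg(g) = 1, so Bézout bound = 2.
Scan x ∈ F_5. For each x, list the y ∈ F_5 with f(x, y) ≡ 0 and those with g(x, y) ≡ 0 (mod 5); the common zeros in that column are the intersection.
  x = 0: f ≡ 0 at y ∈ ∅; g ≡ 0 at y ∈ {4}; common: ∅.
  x = 1: f ≡ 0 at y ∈ ∅; g ≡ 0 at y ∈ {1}; common: ∅.
  x = 2: f ≡ 0 at y ∈ ∅; g ≡ 0 at y ∈ {3}; common: ∅.
  x = 3: f ≡ 0 at y ∈ {1, 3}; g ≡ 0 at y ∈ {0}; common: ∅.
  x = 4: f ≡ 0 at y ∈ {0, 2}; g ≡ 0 at y ∈ {2}; common: {2}.
Collecting: common zeros = {(4, 2)}, so the count is 1.
Comparison with the Bézout bound: 1 ≤ 2 = deg(f)·deg(g), as expected for curves with no common component (the affine F_5-count falls short of the bound because intersections may lie at infinity, over extension fields, or carry multiplicity).


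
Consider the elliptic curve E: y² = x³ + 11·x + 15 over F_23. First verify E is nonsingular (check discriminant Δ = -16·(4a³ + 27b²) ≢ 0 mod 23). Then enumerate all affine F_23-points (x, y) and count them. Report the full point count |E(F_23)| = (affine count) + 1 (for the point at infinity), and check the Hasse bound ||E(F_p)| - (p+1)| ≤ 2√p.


Affine points = {(1, 2), (1, 21), (3, 11), (3, 12), (4, 10), (4, 13), (11, 8), (11, 15), (12, 9), (12, 14), (13, 3), (13, 20), (15, 6), (15, 17), (16, 3), (16, 20), (17, 3), (17, 20), (20, 1), (20, 22), (21, 10), (21, 13), (22, 7), (22, 16)}; affine count = 24; |E(F_23)| = 25.

Discriminant check: Δ ∝ 4a³ + 27b² = 4·11³ + 27·15² = 4·1331 + 27·225 ≡ 14 (mod 23). Nonzero ⇒ E is nonsingular.
For each x ∈ F_23, compute rhs = x³ + 11·x + 15 mod 23, then count y ∈ F_23 with y² ≡ rhs.
  x = 0: rhs = 15, matching y values: none (0 points).
  x = 1: rhs = 4, matching y values: 2, 21 (2 points).
  x = 2: rhs = 22, matching y values: none (0 points).
  x = 3: rhs = 6, matching y values: 11, 12 (2 points).
  x = 4: rhs = 8, matching y values: 10, 13 (2 points).
  x = 5: rhs = 11, matching y values: none (0 points).
  x = 6: rhs = 21, matching y values: none (0 points).
  x = 7: rhs = 21, matching y values: none (0 points).
  x = 8: rhs = 17, matching y values: none (0 points).
  x = 9: rhs = 15, matching y values: none (0 points).
  x = 10: rhs = 21, matching y values: none (0 points).
  x = 11: rhs = 18, matching y values: 8, 15 (2 points).
  x = 12: rhs = 12, matching y values: 9, 14 (2 points).
  x = 13: rhs = 9, matching y values: 3, 20 (2 points).
  x = 14: rhs = 15, matching y values: none (0 points).
  x = 15: rhs = 13, matching y values: 6, 17 (2 points).
  x = 16: rhs = 9, matching y values: 3, 20 (2 points).
  x = 17: rhs = 9, matching y values: 3, 20 (2 points).
  x = 18: rhs = 19, matching y values: none (0 points).
  x = 19: rhs = 22, matching y values: none (0 points).
  x = 20: rhs = 1, matching y values: 1, 22 (2 points).
  x = 21: rhs = 8, matching y values: 10, 13 (2 points).
  x = 22: rhs = 3, matching y values: 7, 16 (2 points).
Total affine count: 24.
Full point count |E(F_23)| = 24 + 1 = 25.
Hasse bound: |25 − (23+1)| = |1| = 1 ≤ 2√23 ≈ 9.5917 ✓.


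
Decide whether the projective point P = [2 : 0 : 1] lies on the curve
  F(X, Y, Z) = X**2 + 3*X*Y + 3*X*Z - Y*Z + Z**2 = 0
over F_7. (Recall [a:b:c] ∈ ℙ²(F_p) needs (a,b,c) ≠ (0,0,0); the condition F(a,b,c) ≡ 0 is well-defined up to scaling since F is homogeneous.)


F(2,0,1) ≡ 4 (mod 7); P is NOT on the curve.

Evaluate F(2, 0, 1) term-by-term (mod 7).
  X**2 ↦ 1·4·1·1 = 4
  3*X*Y ↦ 3·2·0·1 = 0
  3*X*Z ↦ 3·2·1·1 = 6
  -Y*Z ↦ -1·1·0·1 = 0
  Z**2 ↦ 1·1·1·1 = 1
Sum: F(2, 0, 1) = (4) + (0) + (6) + (0) + (1) = 11.
Reducing mod 7: 11 ≡ 4 (mod 7).
Since F(a, b, c) ≡ 4 ≠ 0 (mod 7), P does NOT lie on the curve.


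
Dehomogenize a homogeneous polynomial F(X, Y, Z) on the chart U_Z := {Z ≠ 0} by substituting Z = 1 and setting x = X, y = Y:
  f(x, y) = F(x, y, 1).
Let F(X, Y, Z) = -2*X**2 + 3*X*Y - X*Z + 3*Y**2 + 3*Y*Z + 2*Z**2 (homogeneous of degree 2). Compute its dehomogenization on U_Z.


f(x, y) = -2*x**2 + 3*x*y - x + 3*y**2 + 3*y + 2

On U_Z we set Z = 1. Each monomial c·X^i·Y^j·Z^k in F becomes c·x^i·y^j·1^k = c·x^i·y^j.
Substituting Z = 1: F(X, Y, 1) = -2*x**2 + 3*x*y - x + 3*y**2 + 3*y + 2.
Note: deg(f) ≤ deg(F) = 2; strict inequality happens when F is divisible by Z (lost terms).


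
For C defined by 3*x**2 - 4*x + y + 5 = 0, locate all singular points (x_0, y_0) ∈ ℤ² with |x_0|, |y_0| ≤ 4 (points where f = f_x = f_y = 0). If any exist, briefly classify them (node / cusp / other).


No singular points in the scanned grid; C is smooth there.

Compute partial derivatives:
  f_x = 6*x - 4.
  f_y = 1.
f_y = 1 is a nonzero constant, so f_y never vanishes: no point (x, y) can satisfy f = f_x = f_y = 0. In particular no (x, y) ∈ {−4, ..., 4}² is singular; the curve is smooth.


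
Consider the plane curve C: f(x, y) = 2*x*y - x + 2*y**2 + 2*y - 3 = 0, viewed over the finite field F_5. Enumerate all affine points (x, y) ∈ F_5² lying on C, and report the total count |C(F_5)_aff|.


Affine F_5-points: {(2, 0), (2, 2), (4, 1), (4, 4)}; count = 4.

For each of the 25 pairs (x, y) ∈ F_5², evaluate f(x, y) mod 5. Record the zeros.
  x = 0: [0↦2, 1↦1, 2↦4, 3↦1, 4↦2]  zeros at y ∈ ∅
  x = 1: [0↦1, 1↦2, 2↦2, 3↦1, 4↦4]  zeros at y ∈ ∅
  x = 2: [0↦0, 1↦3, 2↦0, 3↦1, 4↦1]  zeros at y ∈ {0, 2}
  x = 3: [0↦4, 1↦4, 2↦3, 3↦1, 4↦3]  zeros at y ∈ ∅
  x = 4: [0↦3, 1↦0, 2↦1, 3↦1, 4↦0]  zeros at y ∈ {1, 4}
Collecting zeros: affine points = {(2, 0), (2, 2), (4, 1), (4, 4)}.
Total count |C(F_5)_aff| = 4.


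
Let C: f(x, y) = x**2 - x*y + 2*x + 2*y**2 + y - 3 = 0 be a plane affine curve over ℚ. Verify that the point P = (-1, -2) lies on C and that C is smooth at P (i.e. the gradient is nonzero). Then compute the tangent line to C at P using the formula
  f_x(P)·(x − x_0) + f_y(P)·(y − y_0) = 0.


Tangent line at P: 2*x - 6*y - 10 = 0.

Step 1: f(-1, -2) = 0, so P lies on C.
Step 2: partial derivatives
  f_x(x, y) = 2*x - y + 2, f_y(x, y) = -x + 4*y + 1.
  f_x(P) = 2, f_y(P) = -6 (gradient nonzero, so P is smooth).
Step 3: tangent line at P: 2·(x − -1) + -6·(y − -2) = 0.
Expanding: 2*x - 6*y - 10 = 0.


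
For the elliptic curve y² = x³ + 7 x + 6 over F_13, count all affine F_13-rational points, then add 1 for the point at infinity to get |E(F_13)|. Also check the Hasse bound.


Affine points = {(1, 1), (1, 12), (5, 6), (5, 7), (6, 2), (6, 11), (10, 6), (10, 7), (11, 6), (11, 7)}; affine count = 10; |E(F_13)| = 11.

Discriminant check: Δ ∝ 4a³ + 27b² = 4·7³ + 27·6² = 4·343 + 27·36 ≡ 4 (mod 13). Nonzero ⇒ E is nonsingular.
For each x ∈ F_13, compute rhs = x³ + 7·x + 6 mod 13, then count y ∈ F_13 with y² ≡ rhs.
  x = 0: rhs = 6, matching y values: none (0 points).
  x = 1: rhs = 1, matching y values: 1, 12 (2 points).
  x = 2: rhs = 2, matching y values: none (0 points).
  x = 3: rhs = 2, matching y values: none (0 points).
  x = 4: rhs = 7, matching y values: none (0 points).
  x = 5: rhs = 10, matching y values: 6, 7 (2 points).
  x = 6: rhs = 4, matching y values: 2, 11 (2 points).
  x = 7: rhs = 8, matching y values: none (0 points).
  x = 8: rhs = 2, matching y values: none (0 points).
  x = 9: rhs = 5, matching y values: none (0 points).
  x = 10: rhs = 10, matching y values: 6, 7 (2 points).
  x = 11: rhs = 10, matching y values: 6, 7 (2 points).
  x = 12: rhs = 11, matching y values: none (0 points).
Total affine count: 10.
Full point count |E(F_13)| = 10 + 1 = 11.
Hasse bound: |11 − (13+1)| = |-3| = 3 ≤ 2√13 ≈ 7.2111 ✓.


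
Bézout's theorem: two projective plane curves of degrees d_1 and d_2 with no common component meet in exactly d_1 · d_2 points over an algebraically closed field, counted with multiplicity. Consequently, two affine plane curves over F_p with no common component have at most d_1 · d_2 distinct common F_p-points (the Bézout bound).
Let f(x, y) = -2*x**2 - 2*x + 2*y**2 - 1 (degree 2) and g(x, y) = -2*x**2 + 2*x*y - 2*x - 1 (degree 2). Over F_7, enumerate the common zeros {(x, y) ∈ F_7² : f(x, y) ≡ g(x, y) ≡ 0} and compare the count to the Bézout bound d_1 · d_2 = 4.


Common zeros: {(3, 3)}; count = 1; Bézout bound = 4.

deg(f) = 2, deg(g) = 2, so Bézout bound = 4.
Scan x ∈ F_7. For each x, list the y ∈ F_7 with f(x, y) ≡ 0 and those with g(x, y) ≡ 0 (mod 7); the common zeros in that column are the intersection.
  x = 0: f ≡ 0 at y ∈ {2, 5}; g ≡ 0 at y ∈ ∅; common: ∅.
  x = 1: f ≡ 0 at y ∈ ∅; g ≡ 0 at y ∈ {6}; common: ∅.
  x = 2: f ≡ 0 at y ∈ ∅; g ≡ 0 at y ∈ {5}; common: ∅.
  x = 3: f ≡ 0 at y ∈ {3, 4}; g ≡ 0 at y ∈ {3}; common: {3}.
  x = 4: f ≡ 0 at y ∈ ∅; g ≡ 0 at y ∈ {6}; common: ∅.
  x = 5: f ≡ 0 at y ∈ ∅; g ≡ 0 at y ∈ {4}; common: ∅.
  x = 6: f ≡ 0 at y ∈ {2, 5}; g ≡ 0 at y ∈ {3}; common: ∅.
Collecting: common zeros = {(3, 3)}, so the count is 1.
Comparison with the Bézout bound: 1 ≤ 4 = deg(f)·deg(g), as expected for curves with no common component (the affine F_7-count falls short of the bound because intersections may lie at infinity, over extension fields, or carry multiplicity).


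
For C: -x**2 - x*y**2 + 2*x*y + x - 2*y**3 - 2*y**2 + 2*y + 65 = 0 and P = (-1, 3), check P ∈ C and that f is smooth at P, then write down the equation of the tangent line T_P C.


Tangent line at P: 180 - 60*y = 0.

Step 1: f(-1, 3) = 0, so P lies on C.
Step 2: partial derivatives
  f_x(x, y) = -2*x - y**2 + 2*y + 1, f_y(x, y) = -2*x*y + 2*x - 6*y**2 - 4*y + 2.
  f_x(P) = 0, f_y(P) = -60 (gradient nonzero, so P is smooth).
Step 3: tangent line at P: 0·(x − -1) + -60·(y − 3) = 0.
Expanding: 180 - 60*y = 0.
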